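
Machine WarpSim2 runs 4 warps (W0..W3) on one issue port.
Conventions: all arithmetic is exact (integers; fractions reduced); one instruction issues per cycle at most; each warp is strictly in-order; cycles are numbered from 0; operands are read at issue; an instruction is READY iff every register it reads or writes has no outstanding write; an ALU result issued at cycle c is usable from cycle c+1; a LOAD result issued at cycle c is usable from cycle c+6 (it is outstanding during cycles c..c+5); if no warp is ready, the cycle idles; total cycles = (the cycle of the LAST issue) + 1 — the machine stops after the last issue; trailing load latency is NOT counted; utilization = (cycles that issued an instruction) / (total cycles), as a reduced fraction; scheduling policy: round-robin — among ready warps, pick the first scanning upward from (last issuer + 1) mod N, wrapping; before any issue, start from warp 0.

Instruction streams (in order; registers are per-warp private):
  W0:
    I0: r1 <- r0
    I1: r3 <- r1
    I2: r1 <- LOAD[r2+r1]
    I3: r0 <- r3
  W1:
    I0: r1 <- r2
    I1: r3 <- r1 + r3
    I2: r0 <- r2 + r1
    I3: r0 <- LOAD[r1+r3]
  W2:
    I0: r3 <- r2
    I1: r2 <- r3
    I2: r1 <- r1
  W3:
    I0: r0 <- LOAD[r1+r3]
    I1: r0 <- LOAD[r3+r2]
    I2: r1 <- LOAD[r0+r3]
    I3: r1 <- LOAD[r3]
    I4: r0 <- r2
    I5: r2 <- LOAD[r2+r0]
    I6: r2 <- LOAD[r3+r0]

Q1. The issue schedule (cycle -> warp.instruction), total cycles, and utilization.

cycle 0: W0.I0
cycle 1: W1.I0
cycle 2: W2.I0
cycle 3: W3.I0
cycle 4: W0.I1
cycle 5: W1.I1
cycle 6: W2.I1
cycle 7: W0.I2
cycle 8: W1.I2
cycle 9: W2.I2
cycle 10: W3.I1
cycle 11: W0.I3
cycle 12: W1.I3
cycle 13: idle
cycle 14: idle
cycle 15: idle
cycle 16: W3.I2
cycle 17: idle
cycle 18: idle
cycle 19: idle
cycle 20: idle
cycle 21: idle
cycle 22: W3.I3
cycle 23: W3.I4
cycle 24: W3.I5
cycle 25: idle
cycle 26: idle
cycle 27: idle
cycle 28: idle
cycle 29: idle
cycle 30: W3.I6

Answer: 31 cycles, utilization 18/31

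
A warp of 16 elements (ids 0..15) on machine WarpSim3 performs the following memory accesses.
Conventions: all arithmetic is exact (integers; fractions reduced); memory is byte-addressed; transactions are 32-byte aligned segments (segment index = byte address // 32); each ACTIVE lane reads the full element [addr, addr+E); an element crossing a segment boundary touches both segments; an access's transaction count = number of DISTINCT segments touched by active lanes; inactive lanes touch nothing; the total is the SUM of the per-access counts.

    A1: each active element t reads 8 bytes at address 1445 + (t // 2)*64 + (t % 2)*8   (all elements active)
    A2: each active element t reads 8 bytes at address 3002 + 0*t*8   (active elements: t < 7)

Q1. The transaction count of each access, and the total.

A1: 8 transactions
A2: 2 transactions

Answer: 8,2; total 10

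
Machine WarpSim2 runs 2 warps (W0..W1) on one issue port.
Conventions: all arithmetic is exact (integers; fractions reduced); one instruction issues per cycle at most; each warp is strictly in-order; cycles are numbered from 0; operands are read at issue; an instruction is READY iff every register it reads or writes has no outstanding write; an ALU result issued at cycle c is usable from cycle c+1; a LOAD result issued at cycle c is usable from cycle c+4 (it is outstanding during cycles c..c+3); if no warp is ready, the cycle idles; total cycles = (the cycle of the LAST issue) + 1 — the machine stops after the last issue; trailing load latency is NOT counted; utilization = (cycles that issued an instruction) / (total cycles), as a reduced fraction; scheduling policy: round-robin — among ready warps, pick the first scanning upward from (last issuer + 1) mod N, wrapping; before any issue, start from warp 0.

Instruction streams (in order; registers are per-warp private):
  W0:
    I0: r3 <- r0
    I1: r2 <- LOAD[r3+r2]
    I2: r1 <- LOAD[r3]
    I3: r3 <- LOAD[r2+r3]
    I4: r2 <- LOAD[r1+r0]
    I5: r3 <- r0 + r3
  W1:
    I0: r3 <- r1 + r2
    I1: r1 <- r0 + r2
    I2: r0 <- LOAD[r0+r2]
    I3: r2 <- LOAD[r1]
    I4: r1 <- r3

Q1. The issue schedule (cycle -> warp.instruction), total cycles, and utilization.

cycle 0: W0.I0
cycle 1: W1.I0
cycle 2: W0.I1
cycle 3: W1.I1
cycle 4: W0.I2
cycle 5: W1.I2
cycle 6: W0.I3
cycle 7: W1.I3
cycle 8: W0.I4
cycle 9: W1.I4
cycle 10: W0.I5

Answer: 11 cycles, utilization 1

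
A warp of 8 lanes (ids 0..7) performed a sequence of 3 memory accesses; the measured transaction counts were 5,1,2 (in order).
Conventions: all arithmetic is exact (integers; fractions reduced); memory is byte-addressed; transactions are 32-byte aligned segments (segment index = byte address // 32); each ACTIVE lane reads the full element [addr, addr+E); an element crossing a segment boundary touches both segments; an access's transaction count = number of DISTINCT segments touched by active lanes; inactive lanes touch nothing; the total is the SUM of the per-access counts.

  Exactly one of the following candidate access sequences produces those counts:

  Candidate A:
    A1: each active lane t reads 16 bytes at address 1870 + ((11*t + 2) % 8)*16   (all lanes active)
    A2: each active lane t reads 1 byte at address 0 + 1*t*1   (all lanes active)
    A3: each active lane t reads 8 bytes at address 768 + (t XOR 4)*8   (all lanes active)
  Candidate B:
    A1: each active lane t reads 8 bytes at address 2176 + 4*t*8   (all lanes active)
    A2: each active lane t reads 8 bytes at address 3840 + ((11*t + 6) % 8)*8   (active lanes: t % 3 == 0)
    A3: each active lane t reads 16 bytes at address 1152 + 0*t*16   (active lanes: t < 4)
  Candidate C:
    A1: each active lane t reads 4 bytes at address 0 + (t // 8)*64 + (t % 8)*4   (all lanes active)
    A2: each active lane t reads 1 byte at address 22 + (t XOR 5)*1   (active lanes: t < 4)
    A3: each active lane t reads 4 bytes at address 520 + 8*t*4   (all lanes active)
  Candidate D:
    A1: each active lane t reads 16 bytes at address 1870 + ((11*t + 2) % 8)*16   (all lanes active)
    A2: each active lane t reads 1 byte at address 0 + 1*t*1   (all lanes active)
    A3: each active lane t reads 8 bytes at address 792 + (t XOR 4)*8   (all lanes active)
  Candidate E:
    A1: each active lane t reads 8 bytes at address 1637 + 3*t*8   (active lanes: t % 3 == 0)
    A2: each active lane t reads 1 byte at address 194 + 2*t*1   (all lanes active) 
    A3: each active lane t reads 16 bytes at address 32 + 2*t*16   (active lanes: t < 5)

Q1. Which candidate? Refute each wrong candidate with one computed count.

B: A1 gives 8 transactions, not 5
C: A1 gives 1 transaction, not 5
D: A3 gives 3 transactions, not 2
E: A1 gives 3 transactions, not 5
A: all counts match (5,1,2)

Answer: A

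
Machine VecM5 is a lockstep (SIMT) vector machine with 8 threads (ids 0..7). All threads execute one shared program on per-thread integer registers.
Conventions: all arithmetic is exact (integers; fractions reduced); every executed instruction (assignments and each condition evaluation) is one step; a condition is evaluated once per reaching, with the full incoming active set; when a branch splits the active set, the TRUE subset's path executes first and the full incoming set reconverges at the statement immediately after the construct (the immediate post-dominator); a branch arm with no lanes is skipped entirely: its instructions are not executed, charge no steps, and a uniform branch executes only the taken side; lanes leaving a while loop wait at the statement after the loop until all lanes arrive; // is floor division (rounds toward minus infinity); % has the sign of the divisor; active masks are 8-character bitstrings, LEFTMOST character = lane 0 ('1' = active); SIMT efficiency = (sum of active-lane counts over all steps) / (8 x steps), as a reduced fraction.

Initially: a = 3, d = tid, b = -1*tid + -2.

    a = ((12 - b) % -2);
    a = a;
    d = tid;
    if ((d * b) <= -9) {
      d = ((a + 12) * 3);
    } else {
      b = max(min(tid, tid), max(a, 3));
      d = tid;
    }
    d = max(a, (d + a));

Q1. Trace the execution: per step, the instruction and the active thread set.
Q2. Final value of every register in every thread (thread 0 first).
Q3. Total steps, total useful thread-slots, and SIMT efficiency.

step 0: a <- ((12 - b) % -2)         11111111
step 1: a <- a                       11111111
step 2: d <- tid                     11111111
step 3: eval ((d * b) <= -9)         11111111
step 4: d <- ((a + 12) * 3)          00011111
step 5: b <- max(min(tid, tid), max(a, 3)) 11100000
step 6: d <- tid                     11100000
step 7: d <- max(a, (d + a))         11111111

Answer: 8 steps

a: 0,-1,0,-1,0,-1,0,-1
d: 0,0,2,32,36,32,36,32
b: 3,3,3,-5,-6,-7,-8,-9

steps = 8; useful = 51; efficiency = 51/64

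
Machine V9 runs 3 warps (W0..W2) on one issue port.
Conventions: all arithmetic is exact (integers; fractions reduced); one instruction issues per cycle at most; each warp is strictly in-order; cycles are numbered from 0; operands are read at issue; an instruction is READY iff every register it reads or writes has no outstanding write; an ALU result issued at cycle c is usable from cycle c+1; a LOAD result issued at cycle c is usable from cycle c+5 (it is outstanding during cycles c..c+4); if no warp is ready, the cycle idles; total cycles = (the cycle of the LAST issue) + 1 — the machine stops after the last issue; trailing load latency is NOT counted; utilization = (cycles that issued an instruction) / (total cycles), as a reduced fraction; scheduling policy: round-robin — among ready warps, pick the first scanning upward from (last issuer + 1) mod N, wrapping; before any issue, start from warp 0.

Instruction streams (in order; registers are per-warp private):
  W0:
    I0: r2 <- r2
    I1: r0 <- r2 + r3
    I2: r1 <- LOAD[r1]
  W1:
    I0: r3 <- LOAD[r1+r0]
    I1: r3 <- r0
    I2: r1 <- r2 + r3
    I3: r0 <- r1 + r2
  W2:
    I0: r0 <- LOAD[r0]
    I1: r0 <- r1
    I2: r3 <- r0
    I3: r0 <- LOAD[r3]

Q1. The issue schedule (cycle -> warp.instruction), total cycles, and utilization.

cycle 0: W0.I0
cycle 1: W1.I0
cycle 2: W2.I0
cycle 3: W0.I1
cycle 4: W0.I2
cycle 5: idle
cycle 6: W1.I1
cycle 7: W2.I1
cycle 8: W1.I2
cycle 9: W2.I2
cycle 10: W1.I3
cycle 11: W2.I3

Answer: 12 cycles, utilization 11/12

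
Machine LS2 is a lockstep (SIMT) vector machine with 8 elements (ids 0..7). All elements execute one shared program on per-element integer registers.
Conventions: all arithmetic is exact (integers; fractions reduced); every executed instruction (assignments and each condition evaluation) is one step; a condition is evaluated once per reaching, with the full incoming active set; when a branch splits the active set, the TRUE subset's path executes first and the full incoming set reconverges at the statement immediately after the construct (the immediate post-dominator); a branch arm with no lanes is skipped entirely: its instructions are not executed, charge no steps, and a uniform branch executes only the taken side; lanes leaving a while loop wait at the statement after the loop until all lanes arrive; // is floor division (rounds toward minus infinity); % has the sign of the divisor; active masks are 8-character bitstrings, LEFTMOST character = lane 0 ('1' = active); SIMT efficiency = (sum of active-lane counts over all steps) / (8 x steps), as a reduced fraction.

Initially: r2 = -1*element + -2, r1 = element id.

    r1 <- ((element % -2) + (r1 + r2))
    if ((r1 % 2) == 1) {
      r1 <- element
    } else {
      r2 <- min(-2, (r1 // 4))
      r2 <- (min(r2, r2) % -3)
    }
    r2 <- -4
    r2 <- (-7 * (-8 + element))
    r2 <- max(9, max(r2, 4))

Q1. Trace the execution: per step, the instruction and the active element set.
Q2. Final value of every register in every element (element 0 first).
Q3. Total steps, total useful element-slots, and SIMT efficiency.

step 0: r1 <- ((element % -2) + (r1 + r2)) 11111111
step 1: eval ((r1 % 2) == 1)         11111111
step 2: r1 <- element                01010101
step 3: r2 <- min(-2, (r1 // 4))     10101010
step 4: r2 <- (min(r2, r2) % -3)     10101010
step 5: r2 <- -4                     11111111
step 6: r2 <- (-7 * (-8 + element))  11111111
step 7: r2 <- max(9, max(r2, 4))     11111111

Answer: 8 steps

r2: 56,49,42,35,28,21,14,9
r1: -2,1,-2,3,-2,5,-2,7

steps = 8; useful = 52; efficiency = 52/64 = 13/16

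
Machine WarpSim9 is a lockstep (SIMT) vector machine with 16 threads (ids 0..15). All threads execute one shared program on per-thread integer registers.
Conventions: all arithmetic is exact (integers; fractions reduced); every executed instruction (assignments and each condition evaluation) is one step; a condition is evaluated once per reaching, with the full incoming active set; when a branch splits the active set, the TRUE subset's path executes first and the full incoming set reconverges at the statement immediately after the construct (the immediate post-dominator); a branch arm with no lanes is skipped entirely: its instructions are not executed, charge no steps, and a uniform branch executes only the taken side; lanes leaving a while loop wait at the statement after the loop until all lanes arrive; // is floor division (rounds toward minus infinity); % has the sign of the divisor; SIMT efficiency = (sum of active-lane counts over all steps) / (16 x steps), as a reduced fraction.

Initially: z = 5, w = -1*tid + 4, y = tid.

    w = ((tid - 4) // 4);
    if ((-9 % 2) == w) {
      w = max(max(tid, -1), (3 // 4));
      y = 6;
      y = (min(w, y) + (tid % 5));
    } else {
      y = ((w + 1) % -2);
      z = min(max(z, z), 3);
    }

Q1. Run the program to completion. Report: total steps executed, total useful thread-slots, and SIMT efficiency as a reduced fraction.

Answer: 7 steps, 68 useful, 17/28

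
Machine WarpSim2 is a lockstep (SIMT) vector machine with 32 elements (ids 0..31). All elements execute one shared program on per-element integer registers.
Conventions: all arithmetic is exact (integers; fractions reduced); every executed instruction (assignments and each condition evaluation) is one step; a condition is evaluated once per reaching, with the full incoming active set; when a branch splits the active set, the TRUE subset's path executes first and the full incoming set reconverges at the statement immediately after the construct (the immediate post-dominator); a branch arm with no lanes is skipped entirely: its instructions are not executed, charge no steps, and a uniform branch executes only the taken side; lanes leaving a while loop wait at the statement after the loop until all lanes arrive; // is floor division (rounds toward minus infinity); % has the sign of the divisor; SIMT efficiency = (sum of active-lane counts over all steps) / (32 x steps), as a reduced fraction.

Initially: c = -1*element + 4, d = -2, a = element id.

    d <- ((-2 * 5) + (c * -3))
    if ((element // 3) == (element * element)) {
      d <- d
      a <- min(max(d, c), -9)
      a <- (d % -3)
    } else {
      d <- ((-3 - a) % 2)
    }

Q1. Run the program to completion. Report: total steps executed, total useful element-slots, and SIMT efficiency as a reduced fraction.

Answer: 6 steps, 98 useful, 49/96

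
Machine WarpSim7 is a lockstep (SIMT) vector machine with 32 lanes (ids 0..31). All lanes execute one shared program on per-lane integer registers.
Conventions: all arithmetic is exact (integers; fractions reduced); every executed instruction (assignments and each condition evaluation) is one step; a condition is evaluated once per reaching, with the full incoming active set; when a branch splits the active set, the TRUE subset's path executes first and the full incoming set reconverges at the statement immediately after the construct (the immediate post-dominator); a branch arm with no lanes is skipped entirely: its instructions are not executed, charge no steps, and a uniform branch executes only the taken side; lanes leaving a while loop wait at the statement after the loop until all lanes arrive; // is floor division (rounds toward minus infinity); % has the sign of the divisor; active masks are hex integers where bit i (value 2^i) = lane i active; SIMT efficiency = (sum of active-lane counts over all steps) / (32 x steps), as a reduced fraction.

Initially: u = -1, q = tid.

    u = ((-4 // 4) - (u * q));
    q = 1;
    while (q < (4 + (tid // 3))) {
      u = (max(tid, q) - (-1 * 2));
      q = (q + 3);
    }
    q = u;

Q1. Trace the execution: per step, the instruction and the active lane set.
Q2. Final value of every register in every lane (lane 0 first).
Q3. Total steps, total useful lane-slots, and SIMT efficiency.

step 0: u <- ((-4 // 4) - (u * q))   0xffffffff
step 1: q <- 1                       0xffffffff
step 2: eval (q < (4 + (tid // 3)))  0xffffffff
step 3: u <- (max(tid, q) - (-1 * 2)) 0xffffffff
step 4: q <- (q + 3)                 0xffffffff
step 5: eval (q < (4 + (tid // 3)))  0xffffffff
step 6: u <- (max(tid, q) - (-1 * 2)) 0xfffffff8
step 7: q <- (q + 3)                 0xfffffff8
step 8: eval (q < (4 + (tid // 3)))  0xfffffff8
step 9: u <- (max(tid, q) - (-1 * 2)) 0xfffff000
step 10: q <- (q + 3)                 0xfffff000
step 11: eval (q < (4 + (tid // 3)))  0xfffff000
step 12: u <- (max(tid, q) - (-1 * 2)) 0xffe00000
step 13: q <- (q + 3)                 0xffe00000
step 14: eval (q < (4 + (tid // 3)))  0xffe00000
step 15: u <- (max(tid, q) - (-1 * 2)) 0xc0000000
step 16: q <- (q + 3)                 0xc0000000
step 17: eval (q < (4 + (tid // 3)))  0xc0000000
step 18: q <- u                       0xffffffff

Answer: 19 steps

u: 3,3,4,6,6,7,8,9,10,11,12,13,14,15,16,17,18,19,20,21,22,23,24,25,26,27,28,29,30,31,32,33
q: 3,3,4,6,6,7,8,9,10,11,12,13,14,15,16,17,18,19,20,21,22,23,24,25,26,27,28,29,30,31,32,33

steps = 19; useful = 410; efficiency = 410/608 = 205/304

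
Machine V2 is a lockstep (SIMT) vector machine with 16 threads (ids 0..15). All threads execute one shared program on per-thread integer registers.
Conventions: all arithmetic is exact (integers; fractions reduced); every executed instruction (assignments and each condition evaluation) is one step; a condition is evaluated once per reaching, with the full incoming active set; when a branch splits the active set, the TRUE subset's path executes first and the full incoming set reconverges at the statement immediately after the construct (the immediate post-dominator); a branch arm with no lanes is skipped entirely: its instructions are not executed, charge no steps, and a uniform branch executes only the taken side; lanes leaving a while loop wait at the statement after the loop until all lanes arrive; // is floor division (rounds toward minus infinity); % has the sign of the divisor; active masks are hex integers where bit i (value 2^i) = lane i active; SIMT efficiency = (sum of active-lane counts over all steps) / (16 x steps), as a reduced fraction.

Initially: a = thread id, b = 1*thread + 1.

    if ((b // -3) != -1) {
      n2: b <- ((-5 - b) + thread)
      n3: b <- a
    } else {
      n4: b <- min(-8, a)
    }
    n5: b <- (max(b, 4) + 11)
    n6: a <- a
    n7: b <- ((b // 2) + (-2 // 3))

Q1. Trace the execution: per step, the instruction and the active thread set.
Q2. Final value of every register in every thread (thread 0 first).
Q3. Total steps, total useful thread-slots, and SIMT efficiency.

step 0: eval ((b // -3) != -1)       0xffff
step 1: b <- ((-5 - b) + thread)     0xfff8
step 2: b <- a                       0xfff8
step 3: b <- min(-8, a)              0x0007
step 4: b <- (max(b, 4) + 11)        0xffff
step 5: a <- a                       0xffff
step 6: b <- ((b // 2) + (-2 // 3))  0xffff

Answer: 7 steps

a: 0,1,2,3,4,5,6,7,8,9,10,11,12,13,14,15
b: 6,6,6,6,6,7,7,8,8,9,9,10,10,11,11,12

steps = 7; useful = 93; efficiency = 93/112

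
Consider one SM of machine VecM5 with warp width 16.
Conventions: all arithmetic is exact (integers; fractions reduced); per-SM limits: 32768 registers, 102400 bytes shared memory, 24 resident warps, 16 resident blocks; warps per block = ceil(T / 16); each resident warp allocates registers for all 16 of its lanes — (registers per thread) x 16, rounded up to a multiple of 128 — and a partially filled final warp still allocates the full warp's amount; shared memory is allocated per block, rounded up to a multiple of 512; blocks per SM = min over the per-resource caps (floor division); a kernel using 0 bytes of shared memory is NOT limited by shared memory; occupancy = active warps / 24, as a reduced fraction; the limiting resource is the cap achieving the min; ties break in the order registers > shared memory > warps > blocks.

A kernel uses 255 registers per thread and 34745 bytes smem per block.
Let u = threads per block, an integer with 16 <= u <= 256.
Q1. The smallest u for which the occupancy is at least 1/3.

Answer: u = 49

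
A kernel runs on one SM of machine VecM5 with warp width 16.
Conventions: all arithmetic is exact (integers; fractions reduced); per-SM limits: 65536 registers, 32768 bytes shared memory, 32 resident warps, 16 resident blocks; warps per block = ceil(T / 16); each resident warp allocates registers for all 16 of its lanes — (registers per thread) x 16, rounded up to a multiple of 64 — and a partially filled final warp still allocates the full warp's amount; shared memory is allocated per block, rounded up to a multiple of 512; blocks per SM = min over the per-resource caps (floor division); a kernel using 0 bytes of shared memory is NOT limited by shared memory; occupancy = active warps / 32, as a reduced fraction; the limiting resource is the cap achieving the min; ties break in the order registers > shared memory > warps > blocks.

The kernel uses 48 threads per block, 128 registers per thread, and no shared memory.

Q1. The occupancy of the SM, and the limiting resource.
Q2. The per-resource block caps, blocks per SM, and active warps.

Answer: occupancy 15/16, limited by registers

registers: 10 blocks
shared memory: no limit (kernel uses none)
warps: 10 blocks
blocks: 16 blocks

Answer: 10 blocks, 30 active warps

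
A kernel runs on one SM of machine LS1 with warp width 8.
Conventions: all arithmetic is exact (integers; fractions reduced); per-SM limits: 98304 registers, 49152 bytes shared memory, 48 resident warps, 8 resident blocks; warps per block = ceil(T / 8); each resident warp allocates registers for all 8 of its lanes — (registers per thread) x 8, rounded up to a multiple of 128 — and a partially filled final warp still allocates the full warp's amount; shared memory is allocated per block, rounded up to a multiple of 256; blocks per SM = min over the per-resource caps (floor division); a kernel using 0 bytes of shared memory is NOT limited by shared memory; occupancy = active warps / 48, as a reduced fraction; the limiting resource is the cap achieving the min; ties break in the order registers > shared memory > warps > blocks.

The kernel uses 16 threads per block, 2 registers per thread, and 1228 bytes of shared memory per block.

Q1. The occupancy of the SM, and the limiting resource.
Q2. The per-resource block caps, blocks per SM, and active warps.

Answer: occupancy 1/3, limited by blocks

registers: 384 blocks
shared memory: 38 blocks
warps: 24 blocks
blocks: 8 blocks

Answer: 8 blocks, 16 active warps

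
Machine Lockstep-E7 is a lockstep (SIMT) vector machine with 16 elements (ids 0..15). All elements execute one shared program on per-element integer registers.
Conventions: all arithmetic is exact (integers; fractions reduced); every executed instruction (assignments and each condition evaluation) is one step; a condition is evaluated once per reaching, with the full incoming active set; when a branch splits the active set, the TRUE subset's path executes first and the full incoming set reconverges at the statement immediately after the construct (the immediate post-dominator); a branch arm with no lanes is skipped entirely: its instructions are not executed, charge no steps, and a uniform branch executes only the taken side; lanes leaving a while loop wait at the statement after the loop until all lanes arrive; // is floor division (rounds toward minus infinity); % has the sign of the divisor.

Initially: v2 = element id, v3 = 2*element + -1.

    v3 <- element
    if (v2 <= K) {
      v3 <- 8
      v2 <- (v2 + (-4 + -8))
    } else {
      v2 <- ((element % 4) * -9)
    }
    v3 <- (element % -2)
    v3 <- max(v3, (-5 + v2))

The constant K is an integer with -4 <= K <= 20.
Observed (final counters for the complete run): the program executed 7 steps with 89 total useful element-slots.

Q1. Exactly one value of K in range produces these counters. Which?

Answer: K = 8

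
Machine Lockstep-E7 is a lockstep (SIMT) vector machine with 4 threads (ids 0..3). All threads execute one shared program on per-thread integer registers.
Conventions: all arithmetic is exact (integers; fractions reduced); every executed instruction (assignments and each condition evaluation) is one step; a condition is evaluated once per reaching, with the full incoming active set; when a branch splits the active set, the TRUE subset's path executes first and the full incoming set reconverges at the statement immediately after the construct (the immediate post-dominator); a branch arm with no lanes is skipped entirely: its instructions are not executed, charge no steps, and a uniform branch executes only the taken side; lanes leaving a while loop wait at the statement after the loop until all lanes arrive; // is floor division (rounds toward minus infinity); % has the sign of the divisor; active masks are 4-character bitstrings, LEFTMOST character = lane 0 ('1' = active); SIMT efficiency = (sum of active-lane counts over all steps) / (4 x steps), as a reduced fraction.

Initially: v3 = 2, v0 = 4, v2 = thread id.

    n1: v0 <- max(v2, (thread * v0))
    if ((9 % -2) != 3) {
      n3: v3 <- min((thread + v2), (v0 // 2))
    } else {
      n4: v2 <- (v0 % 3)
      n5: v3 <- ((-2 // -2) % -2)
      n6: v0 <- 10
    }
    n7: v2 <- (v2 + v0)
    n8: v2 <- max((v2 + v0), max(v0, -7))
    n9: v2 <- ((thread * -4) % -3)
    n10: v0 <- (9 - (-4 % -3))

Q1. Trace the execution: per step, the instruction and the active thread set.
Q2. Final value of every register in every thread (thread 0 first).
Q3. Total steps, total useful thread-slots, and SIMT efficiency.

step 0: v0 <- max(v2, (thread * v0)) 1111
step 1: eval ((9 % -2) != 3)         1111
step 2: v3 <- min((thread + v2), (v0 // 2)) 1111
step 3: v2 <- (v2 + v0)              1111
step 4: v2 <- max((v2 + v0), max(v0, -7)) 1111
step 5: v2 <- ((thread * -4) % -3)   1111
step 6: v0 <- (9 - (-4 % -3))        1111

Answer: 7 steps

v3: 0,2,4,6
v0: 10,10,10,10
v2: 0,-1,-2,0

steps = 7; useful = 28; efficiency = 28/28 = 1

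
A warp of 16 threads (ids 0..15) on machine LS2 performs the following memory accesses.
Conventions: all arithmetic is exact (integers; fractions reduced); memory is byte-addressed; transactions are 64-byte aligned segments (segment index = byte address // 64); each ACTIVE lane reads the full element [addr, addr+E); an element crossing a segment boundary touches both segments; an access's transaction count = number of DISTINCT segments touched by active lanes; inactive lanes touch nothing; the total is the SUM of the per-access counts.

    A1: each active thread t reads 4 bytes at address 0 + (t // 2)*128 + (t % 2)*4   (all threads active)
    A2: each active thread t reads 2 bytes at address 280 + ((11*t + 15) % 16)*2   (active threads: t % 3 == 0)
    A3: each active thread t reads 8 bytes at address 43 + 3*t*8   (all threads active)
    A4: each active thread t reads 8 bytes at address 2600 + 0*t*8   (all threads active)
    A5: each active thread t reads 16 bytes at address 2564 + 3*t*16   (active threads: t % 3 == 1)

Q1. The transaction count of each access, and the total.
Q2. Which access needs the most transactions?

A1: 8 transactions
A2: 1 transaction
A3: 7 transactions
A4: 1 transaction
A5: 7 transactions

Answer: 8,1,7,1,7; total 24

Answer: A1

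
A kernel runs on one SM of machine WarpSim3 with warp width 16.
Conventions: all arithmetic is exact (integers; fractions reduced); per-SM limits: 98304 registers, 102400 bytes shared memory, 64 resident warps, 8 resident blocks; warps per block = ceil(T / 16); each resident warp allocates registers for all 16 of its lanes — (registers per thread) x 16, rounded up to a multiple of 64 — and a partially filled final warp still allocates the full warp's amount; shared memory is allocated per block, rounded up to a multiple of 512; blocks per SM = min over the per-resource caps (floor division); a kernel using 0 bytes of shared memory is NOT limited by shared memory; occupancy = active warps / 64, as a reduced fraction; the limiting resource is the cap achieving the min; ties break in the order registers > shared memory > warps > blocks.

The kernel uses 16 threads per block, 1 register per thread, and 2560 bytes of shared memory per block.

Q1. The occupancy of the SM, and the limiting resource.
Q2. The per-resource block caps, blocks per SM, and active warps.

Answer: occupancy 1/8, limited by blocks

registers: 1536 blocks
shared memory: 40 blocks
warps: 64 blocks
blocks: 8 blocks

Answer: 8 blocks, 8 active warps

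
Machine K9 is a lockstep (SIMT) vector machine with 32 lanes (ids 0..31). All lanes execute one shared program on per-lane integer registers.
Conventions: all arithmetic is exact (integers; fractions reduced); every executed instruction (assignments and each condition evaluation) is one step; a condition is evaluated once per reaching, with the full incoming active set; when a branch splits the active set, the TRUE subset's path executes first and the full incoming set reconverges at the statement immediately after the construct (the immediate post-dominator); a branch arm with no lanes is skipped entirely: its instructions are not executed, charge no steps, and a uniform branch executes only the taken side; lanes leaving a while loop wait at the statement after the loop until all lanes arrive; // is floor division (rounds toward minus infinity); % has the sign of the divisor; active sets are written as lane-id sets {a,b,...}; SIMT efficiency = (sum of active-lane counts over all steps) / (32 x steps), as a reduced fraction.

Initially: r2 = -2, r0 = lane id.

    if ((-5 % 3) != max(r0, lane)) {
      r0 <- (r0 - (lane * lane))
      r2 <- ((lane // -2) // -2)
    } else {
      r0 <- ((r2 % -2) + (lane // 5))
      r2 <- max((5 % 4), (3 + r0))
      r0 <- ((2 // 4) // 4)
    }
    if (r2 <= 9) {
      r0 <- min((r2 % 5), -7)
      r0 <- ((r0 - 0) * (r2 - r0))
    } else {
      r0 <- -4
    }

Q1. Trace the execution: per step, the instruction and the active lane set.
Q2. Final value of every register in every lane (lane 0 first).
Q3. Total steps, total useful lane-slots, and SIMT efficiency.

step 0: eval ((-5 % 3) != max(r0, lane)) {0,1,2,3,4,5,6,7,8,9,10,11,12,13,14,15,16,17,18,19,20,21,22,23,24,25,26,27,28,29,30,31}
step 1: r0 <- (r0 - (lane * lane))   {0,2,3,4,5,6,7,8,9,10,11,12,13,14,15,16,17,18,19,20,21,22,23,24,25,26,27,28,29,30,31}
step 2: r2 <- ((lane // -2) // -2)   {0,2,3,4,5,6,7,8,9,10,11,12,13,14,15,16,17,18,19,20,21,22,23,24,25,26,27,28,29,30,31}
step 3: r0 <- ((r2 % -2) + (lane // 5)) {1}
step 4: r2 <- max((5 % 4), (3 + r0)) {1}
step 5: r0 <- ((2 // 4) // 4)        {1}
step 6: eval (r2 <= 9)               {0,1,2,3,4,5,6,7,8,9,10,11,12,13,14,15,16,17,18,19,20,21,22,23,24,25,26,27,28,29,30,31}
step 7: r0 <- min((r2 % 5), -7)      {0,1,2,3,4,5,6,7,8,9,10,11,12,13,14,15,16,17,18,19,20,21,22,23,24,25,26,27,28,29,30,31}
step 8: r0 <- ((r0 - 0) * (r2 - r0)) {0,1,2,3,4,5,6,7,8,9,10,11,12,13,14,15,16,17,18,19,20,21,22,23,24,25,26,27,28,29,30,31}

Answer: 9 steps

r2: 0,3,0,1,1,1,1,2,2,2,2,3,3,3,3,4,4,4,4,5,5,5,5,6,6,6,6,7,7,7,7,8
r0: -49,-70,-49,-56,-56,-56,-56,-63,-63,-63,-63,-70,-70,-70,-70,-77,-77,-77,-77,-84,-84,-84,-84,-91,-91,-91,-91,-98,-98,-98,-98,-105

steps = 9; useful = 193; efficiency = 193/288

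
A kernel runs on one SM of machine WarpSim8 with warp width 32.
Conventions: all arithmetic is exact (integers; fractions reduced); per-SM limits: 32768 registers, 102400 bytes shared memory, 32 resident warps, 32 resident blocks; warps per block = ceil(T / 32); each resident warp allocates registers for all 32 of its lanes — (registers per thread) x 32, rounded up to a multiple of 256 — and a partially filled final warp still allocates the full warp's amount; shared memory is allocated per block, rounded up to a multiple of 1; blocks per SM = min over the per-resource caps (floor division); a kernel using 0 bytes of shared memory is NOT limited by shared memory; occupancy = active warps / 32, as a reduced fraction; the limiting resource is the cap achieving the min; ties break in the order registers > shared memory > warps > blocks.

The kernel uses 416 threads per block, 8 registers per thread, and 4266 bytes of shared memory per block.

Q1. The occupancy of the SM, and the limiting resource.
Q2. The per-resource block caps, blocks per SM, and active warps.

Answer: occupancy 13/16, limited by warps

registers: 9 blocks
shared memory: 24 blocks
warps: 2 blocks
blocks: 32 blocks

Answer: 2 blocks, 26 active warps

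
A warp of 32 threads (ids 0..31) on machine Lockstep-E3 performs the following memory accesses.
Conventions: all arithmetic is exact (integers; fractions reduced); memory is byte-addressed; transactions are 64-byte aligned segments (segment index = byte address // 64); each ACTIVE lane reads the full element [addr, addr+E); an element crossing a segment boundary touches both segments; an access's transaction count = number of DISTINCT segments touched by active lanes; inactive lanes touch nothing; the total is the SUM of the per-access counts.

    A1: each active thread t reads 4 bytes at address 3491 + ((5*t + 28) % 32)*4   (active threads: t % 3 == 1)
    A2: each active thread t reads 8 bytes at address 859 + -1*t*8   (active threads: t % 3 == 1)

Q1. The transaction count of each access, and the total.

A1: 3 transactions
A2: 5 transactions

Answer: 3,5; total 8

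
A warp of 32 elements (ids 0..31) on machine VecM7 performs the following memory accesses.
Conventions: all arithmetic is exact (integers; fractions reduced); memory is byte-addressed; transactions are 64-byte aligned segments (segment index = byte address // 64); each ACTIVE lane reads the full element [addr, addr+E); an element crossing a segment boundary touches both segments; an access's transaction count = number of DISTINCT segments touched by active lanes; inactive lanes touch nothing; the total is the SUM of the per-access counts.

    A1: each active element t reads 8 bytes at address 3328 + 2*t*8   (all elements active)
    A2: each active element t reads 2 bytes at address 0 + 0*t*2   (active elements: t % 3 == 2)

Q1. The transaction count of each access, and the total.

A1: 8 transactions
A2: 1 transaction

Answer: 8,1; total 9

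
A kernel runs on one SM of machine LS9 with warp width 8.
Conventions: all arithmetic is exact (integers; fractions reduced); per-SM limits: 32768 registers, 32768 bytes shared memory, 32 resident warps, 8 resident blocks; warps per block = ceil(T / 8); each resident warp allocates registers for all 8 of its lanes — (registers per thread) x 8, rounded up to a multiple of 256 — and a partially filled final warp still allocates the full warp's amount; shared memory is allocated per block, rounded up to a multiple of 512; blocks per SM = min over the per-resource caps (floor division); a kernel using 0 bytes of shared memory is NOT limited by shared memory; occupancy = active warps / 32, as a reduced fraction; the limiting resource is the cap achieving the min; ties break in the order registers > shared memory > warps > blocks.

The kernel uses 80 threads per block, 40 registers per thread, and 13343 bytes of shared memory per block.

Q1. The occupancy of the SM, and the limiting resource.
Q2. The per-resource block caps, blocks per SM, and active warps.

Answer: occupancy 5/8, limited by shared memory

registers: 6 blocks
shared memory: 2 blocks
warps: 3 blocks
blocks: 8 blocks

Answer: 2 blocks, 20 active warps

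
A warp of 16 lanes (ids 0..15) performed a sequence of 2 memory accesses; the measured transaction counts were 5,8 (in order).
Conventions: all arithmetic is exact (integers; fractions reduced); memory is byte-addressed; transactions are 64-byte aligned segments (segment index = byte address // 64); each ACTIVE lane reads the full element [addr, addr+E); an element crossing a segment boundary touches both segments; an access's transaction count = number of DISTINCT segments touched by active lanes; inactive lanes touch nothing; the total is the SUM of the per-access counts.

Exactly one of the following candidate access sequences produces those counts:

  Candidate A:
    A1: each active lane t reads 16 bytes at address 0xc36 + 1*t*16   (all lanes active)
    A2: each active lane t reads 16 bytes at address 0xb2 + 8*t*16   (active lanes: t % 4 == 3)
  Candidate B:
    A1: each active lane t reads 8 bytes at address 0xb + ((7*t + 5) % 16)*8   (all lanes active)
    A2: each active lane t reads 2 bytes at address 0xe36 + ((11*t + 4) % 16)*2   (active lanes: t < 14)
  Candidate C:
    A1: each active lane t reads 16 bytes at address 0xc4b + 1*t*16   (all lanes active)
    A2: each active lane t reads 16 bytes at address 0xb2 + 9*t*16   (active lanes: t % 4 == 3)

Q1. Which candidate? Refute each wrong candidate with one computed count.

B: A1 gives 3 transactions, not 5
C: A2 gives 4 transactions, not 8
A: all counts match (5,8)

Answer: A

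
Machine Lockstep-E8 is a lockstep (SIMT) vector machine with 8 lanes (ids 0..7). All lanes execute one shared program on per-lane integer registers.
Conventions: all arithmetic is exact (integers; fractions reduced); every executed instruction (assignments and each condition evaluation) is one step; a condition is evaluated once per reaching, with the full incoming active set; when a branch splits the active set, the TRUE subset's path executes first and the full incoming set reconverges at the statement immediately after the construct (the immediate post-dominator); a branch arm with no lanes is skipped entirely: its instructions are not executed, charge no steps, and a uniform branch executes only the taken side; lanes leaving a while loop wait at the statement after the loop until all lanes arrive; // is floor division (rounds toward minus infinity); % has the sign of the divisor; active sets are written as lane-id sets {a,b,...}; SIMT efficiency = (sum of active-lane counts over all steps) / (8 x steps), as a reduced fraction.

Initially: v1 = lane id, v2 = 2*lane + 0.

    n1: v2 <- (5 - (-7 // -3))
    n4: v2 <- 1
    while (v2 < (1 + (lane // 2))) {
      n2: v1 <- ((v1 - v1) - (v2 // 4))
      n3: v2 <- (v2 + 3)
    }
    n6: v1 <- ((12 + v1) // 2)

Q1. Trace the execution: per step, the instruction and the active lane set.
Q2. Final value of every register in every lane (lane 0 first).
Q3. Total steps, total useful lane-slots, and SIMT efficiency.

step 0: v2 <- (5 - (-7 // -3))       {0,1,2,3,4,5,6,7}
step 1: v2 <- 1                      {0,1,2,3,4,5,6,7}
step 2: eval (v2 < (1 + (lane // 2))) {0,1,2,3,4,5,6,7}
step 3: v1 <- ((v1 - v1) - (v2 // 4)) {2,3,4,5,6,7}
step 4: v2 <- (v2 + 3)               {2,3,4,5,6,7}
step 5: eval (v2 < (1 + (lane // 2))) {2,3,4,5,6,7}
step 6: v1 <- ((12 + v1) // 2)       {0,1,2,3,4,5,6,7}

Answer: 7 steps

v1: 6,6,6,6,6,6,6,6
v2: 1,1,4,4,4,4,4,4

steps = 7; useful = 50; efficiency = 50/56 = 25/28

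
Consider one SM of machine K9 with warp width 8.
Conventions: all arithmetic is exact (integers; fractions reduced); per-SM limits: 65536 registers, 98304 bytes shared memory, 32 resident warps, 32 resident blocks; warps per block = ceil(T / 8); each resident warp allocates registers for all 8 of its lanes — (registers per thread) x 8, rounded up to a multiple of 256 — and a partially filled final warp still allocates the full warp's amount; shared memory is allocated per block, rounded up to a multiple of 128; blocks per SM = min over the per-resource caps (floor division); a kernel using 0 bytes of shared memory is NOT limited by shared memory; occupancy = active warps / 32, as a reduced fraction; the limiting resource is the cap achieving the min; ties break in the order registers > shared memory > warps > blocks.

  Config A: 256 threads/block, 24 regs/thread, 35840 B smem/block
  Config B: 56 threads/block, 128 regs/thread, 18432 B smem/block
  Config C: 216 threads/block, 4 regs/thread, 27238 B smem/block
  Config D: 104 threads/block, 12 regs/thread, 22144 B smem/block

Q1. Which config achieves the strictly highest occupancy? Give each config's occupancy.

occupancies: A 1, B 7/8, C 27/32, D 13/16

Answer: A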